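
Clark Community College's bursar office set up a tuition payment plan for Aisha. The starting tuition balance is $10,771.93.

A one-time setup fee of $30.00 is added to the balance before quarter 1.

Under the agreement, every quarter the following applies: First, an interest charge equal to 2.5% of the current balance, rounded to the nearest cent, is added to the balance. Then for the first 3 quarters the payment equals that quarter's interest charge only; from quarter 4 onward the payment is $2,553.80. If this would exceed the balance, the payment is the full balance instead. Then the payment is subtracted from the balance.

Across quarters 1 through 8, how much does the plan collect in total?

$12,376.93

Quarter 1: opening $10,801.93; interest $270.05 → $11,071.98; payment $270.05; balance $10,801.93
Quarter 2: opening $10,801.93; interest $270.05 → $11,071.98; payment $270.05; balance $10,801.93
Quarter 3: opening $10,801.93; interest $270.05 → $11,071.98; payment $270.05; balance $10,801.93
Quarter 4: opening $10,801.93; interest $270.05 → $11,071.98; payment $2,553.80; balance $8,518.18
Quarter 5: opening $8,518.18; interest $212.95 → $8,731.13; payment $2,553.80; balance $6,177.33
Quarter 6: opening $6,177.33; interest $154.43 → $6,331.76; payment $2,553.80; balance $3,777.96
Quarter 7: opening $3,777.96; interest $94.45 → $3,872.41; payment $2,553.80; balance $1,318.61
Quarter 8: opening $1,318.61; interest $32.97 → $1,351.58; payment $1,351.58; balance $0.00
Total paid: $12,376.93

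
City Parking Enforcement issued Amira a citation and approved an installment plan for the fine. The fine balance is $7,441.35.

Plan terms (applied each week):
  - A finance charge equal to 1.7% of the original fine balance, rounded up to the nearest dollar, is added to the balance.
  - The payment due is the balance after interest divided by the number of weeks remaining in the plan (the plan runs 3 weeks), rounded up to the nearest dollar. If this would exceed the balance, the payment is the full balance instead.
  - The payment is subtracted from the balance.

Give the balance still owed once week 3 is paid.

$0.00

Week 1: opening $7,441.35; interest $127.00 → $7,568.35; payment $2,523.00; balance $5,045.35
Week 2: opening $5,045.35; interest $127.00 → $5,172.35; payment $2,587.00; balance $2,585.35
Week 3: opening $2,585.35; interest $127.00 → $2,712.35; payment $2,712.35; balance $0.00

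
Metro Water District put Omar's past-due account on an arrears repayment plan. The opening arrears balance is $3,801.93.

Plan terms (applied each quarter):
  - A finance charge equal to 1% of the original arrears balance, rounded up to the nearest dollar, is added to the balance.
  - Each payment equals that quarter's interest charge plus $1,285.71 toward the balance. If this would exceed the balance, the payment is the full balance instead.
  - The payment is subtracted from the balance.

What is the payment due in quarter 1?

Quarter 1: opening $3,801.93; interest $39.00 → $3,840.93; payment $1,324.71; balance $2,516.22

$1,324.71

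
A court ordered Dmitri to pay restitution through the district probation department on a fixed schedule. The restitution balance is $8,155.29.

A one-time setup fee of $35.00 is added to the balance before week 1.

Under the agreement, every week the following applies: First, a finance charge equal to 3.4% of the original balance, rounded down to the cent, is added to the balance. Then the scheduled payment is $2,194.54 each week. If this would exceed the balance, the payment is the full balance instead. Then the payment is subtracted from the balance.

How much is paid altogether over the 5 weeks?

Week 1: $8,190.29 +$277.27 interest = $8,467.56; pay $2,194.54 → $6,273.02
Week 2: $6,273.02 +$277.27 interest = $6,550.29; pay $2,194.54 → $4,355.75
Week 3: $4,355.75 +$277.27 interest = $4,633.02; pay $2,194.54 → $2,438.48
Week 4: $2,438.48 +$277.27 interest = $2,715.75; pay $2,194.54 → $521.21
Week 5: $521.21 +$277.27 interest = $798.48; pay $798.48 → $0.00
Total paid: $9,576.64

$9,576.64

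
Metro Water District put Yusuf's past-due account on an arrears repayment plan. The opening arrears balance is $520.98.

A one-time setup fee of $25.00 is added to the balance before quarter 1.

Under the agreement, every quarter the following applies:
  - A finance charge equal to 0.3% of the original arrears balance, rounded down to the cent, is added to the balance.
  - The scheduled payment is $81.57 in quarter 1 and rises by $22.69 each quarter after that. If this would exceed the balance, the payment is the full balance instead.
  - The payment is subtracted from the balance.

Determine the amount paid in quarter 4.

# | Opening | Interest | Payment | End bal
1 | $545.98 | $1.56 | $81.57 | $465.97
2 | $465.97 | $1.56 | $104.26 | $363.27
3 | $363.27 | $1.56 | $126.95 | $237.88
4 | $237.88 | $1.56 | $149.64 | $89.80

$149.64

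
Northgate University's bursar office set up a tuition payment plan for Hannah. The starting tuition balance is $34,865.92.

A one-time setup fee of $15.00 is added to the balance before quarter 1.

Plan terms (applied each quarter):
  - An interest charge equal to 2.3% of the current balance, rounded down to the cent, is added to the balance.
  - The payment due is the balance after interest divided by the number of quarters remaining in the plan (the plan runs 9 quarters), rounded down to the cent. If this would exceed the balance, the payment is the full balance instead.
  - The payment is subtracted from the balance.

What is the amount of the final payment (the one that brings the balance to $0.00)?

Quarter 1: $34,880.92 +$802.26 interest = $35,683.18; pay $3,964.79 → $31,718.39
Quarter 2: $31,718.39 +$729.52 interest = $32,447.91; pay $4,055.98 → $28,391.93
Quarter 3: $28,391.93 +$653.01 interest = $29,044.94; pay $4,149.27 → $24,895.67
Quarter 4: $24,895.67 +$572.60 interest = $25,468.27; pay $4,244.71 → $21,223.56
Quarter 5: $21,223.56 +$488.14 interest = $21,711.70; pay $4,342.34 → $17,369.36
Quarter 6: $17,369.36 +$399.49 interest = $17,768.85; pay $4,442.21 → $13,326.64
Quarter 7: $13,326.64 +$306.51 interest = $13,633.15; pay $4,544.38 → $9,088.77
Quarter 8: $9,088.77 +$209.04 interest = $9,297.81; pay $4,648.90 → $4,648.91
Quarter 9: $4,648.91 +$106.92 interest = $4,755.83; pay $4,755.83 → $0.00

$4,755.83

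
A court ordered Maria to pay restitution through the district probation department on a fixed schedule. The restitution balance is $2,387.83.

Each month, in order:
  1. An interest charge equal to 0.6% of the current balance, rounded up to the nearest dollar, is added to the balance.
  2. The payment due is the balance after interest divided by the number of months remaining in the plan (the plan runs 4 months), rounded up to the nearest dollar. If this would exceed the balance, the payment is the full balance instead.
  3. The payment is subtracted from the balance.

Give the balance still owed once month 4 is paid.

Month 1: opening $2,387.83; interest $15.00 → $2,402.83; payment $601.00; balance $1,801.83
Month 2: opening $1,801.83; interest $11.00 → $1,812.83; payment $605.00; balance $1,207.83
Month 3: opening $1,207.83; interest $8.00 → $1,215.83; payment $608.00; balance $607.83
Month 4: opening $607.83; interest $4.00 → $611.83; payment $611.83; balance $0.00

$0.00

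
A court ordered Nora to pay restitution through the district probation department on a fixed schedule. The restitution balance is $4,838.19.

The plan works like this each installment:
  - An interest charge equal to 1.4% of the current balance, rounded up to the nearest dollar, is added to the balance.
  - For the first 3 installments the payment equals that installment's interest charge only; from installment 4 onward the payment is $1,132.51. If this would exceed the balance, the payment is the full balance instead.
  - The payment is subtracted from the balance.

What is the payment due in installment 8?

$497.15

Installment 1: opening $4,838.19; interest $68.00 → $4,906.19; payment $68.00; balance $4,838.19
Installment 2: opening $4,838.19; interest $68.00 → $4,906.19; payment $68.00; balance $4,838.19
Installment 3: opening $4,838.19; interest $68.00 → $4,906.19; payment $68.00; balance $4,838.19
Installment 4: opening $4,838.19; interest $68.00 → $4,906.19; payment $1,132.51; balance $3,773.68
Installment 5: opening $3,773.68; interest $53.00 → $3,826.68; payment $1,132.51; balance $2,694.17
Installment 6: opening $2,694.17; interest $38.00 → $2,732.17; payment $1,132.51; balance $1,599.66
Installment 7: opening $1,599.66; interest $23.00 → $1,622.66; payment $1,132.51; balance $490.15
Installment 8: opening $490.15; interest $7.00 → $497.15; payment $497.15; balance $0.00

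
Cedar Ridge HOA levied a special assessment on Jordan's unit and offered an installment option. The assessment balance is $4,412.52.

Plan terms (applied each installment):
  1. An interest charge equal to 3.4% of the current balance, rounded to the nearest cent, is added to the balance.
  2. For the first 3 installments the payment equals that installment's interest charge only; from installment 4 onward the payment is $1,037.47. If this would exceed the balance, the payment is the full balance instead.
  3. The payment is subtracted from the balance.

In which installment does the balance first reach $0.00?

8

Installment 1: $4,412.52 +$150.03 interest = $4,562.55; pay $150.03 → $4,412.52
Installment 2: $4,412.52 +$150.03 interest = $4,562.55; pay $150.03 → $4,412.52
Installment 3: $4,412.52 +$150.03 interest = $4,562.55; pay $150.03 → $4,412.52
Installment 4: $4,412.52 +$150.03 interest = $4,562.55; pay $1,037.47 → $3,525.08
Installment 5: $3,525.08 +$119.85 interest = $3,644.93; pay $1,037.47 → $2,607.46
Installment 6: $2,607.46 +$88.65 interest = $2,696.11; pay $1,037.47 → $1,658.64
Installment 7: $1,658.64 +$56.39 interest = $1,715.03; pay $1,037.47 → $677.56
Installment 8: $677.56 +$23.04 interest = $700.60; pay $700.60 → $0.00
Balance reaches $0.00 in installment 8.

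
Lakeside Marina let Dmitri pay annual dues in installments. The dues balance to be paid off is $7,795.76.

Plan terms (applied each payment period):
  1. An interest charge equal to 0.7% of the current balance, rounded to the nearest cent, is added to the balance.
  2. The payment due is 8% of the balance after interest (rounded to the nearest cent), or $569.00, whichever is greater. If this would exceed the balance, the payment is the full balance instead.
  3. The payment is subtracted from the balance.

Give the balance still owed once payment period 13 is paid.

$741.91

# | Opening | Interest | Payment | End bal
1 | $7,795.76 | $54.57 | $628.03 | $7,222.30
2 | $7,222.30 | $50.56 | $581.83 | $6,691.03
3 | $6,691.03 | $46.84 | $569.00 | $6,168.87
4 | $6,168.87 | $43.18 | $569.00 | $5,643.05
5 | $5,643.05 | $39.50 | $569.00 | $5,113.55
6 | $5,113.55 | $35.79 | $569.00 | $4,580.34
7 | $4,580.34 | $32.06 | $569.00 | $4,043.40
8 | $4,043.40 | $28.30 | $569.00 | $3,502.70
9 | $3,502.70 | $24.52 | $569.00 | $2,958.22
10 | $2,958.22 | $20.71 | $569.00 | $2,409.93
11 | $2,409.93 | $16.87 | $569.00 | $1,857.80
12 | $1,857.80 | $13.00 | $569.00 | $1,301.80
13 | $1,301.80 | $9.11 | $569.00 | $741.91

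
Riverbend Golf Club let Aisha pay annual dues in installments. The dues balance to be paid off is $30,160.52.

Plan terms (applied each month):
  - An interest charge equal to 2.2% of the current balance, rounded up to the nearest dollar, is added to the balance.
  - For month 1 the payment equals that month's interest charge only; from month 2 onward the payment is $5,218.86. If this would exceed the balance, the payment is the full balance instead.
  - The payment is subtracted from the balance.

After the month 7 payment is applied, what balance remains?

Month 1: $30,160.52 +$664.00 interest = $30,824.52; pay $664.00 → $30,160.52
Month 2: $30,160.52 +$664.00 interest = $30,824.52; pay $5,218.86 → $25,605.66
Month 3: $25,605.66 +$564.00 interest = $26,169.66; pay $5,218.86 → $20,950.80
Month 4: $20,950.80 +$461.00 interest = $21,411.80; pay $5,218.86 → $16,192.94
Month 5: $16,192.94 +$357.00 interest = $16,549.94; pay $5,218.86 → $11,331.08
Month 6: $11,331.08 +$250.00 interest = $11,581.08; pay $5,218.86 → $6,362.22
Month 7: $6,362.22 +$140.00 interest = $6,502.22; pay $5,218.86 → $1,283.36

$1,283.36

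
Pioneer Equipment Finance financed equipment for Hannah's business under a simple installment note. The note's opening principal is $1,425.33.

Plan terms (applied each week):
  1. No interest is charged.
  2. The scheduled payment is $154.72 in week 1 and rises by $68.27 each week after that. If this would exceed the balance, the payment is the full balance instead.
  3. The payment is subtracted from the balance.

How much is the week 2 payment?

$222.99

# | Opening | Payment | End bal
1 | $1,425.33 | $154.72 | $1,270.61
2 | $1,270.61 | $222.99 | $1,047.62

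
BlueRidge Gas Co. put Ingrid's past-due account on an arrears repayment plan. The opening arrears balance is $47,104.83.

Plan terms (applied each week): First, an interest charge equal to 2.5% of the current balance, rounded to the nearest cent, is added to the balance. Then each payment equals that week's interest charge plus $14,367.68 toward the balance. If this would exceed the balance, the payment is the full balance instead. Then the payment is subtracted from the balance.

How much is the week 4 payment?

Week 1: $47,104.83 +$1,177.62 interest = $48,282.45; pay $15,545.30 → $32,737.15
Week 2: $32,737.15 +$818.43 interest = $33,555.58; pay $15,186.11 → $18,369.47
Week 3: $18,369.47 +$459.24 interest = $18,828.71; pay $14,826.92 → $4,001.79
Week 4: $4,001.79 +$100.04 interest = $4,101.83; pay $4,101.83 → $0.00

$4,101.83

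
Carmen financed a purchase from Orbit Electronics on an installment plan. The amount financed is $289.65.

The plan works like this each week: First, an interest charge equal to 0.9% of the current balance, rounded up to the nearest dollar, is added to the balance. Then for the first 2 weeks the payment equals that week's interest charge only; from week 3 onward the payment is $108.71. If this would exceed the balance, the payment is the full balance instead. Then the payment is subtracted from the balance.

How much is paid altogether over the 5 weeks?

Week 1: opening $289.65; interest $3.00 → $292.65; payment $3.00; balance $289.65
Week 2: opening $289.65; interest $3.00 → $292.65; payment $3.00; balance $289.65
Week 3: opening $289.65; interest $3.00 → $292.65; payment $108.71; balance $183.94
Week 4: opening $183.94; interest $2.00 → $185.94; payment $108.71; balance $77.23
Week 5: opening $77.23; interest $1.00 → $78.23; payment $78.23; balance $0.00
Total paid: $301.65

$301.65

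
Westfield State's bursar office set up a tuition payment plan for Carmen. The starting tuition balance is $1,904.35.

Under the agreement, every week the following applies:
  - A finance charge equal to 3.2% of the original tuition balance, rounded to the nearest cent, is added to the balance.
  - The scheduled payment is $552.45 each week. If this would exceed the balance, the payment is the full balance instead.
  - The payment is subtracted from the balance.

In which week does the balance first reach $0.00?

# | Opening | Interest | Payment | End bal
1 | $1,904.35 | $60.94 | $552.45 | $1,412.84
2 | $1,412.84 | $60.94 | $552.45 | $921.33
3 | $921.33 | $60.94 | $552.45 | $429.82
4 | $429.82 | $60.94 | $490.76 | $0.00
Balance reaches $0.00 in week 4.

4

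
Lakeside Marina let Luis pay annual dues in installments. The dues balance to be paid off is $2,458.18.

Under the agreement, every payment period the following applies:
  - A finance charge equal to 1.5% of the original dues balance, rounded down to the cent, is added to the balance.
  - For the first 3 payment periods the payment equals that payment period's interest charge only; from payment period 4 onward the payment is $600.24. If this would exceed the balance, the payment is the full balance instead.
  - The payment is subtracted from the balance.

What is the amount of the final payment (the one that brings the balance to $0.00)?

Payment period 1: $2,458.18 +$36.87 interest = $2,495.05; pay $36.87 → $2,458.18
Payment period 2: $2,458.18 +$36.87 interest = $2,495.05; pay $36.87 → $2,458.18
Payment period 3: $2,458.18 +$36.87 interest = $2,495.05; pay $36.87 → $2,458.18
Payment period 4: $2,458.18 +$36.87 interest = $2,495.05; pay $600.24 → $1,894.81
Payment period 5: $1,894.81 +$36.87 interest = $1,931.68; pay $600.24 → $1,331.44
Payment period 6: $1,331.44 +$36.87 interest = $1,368.31; pay $600.24 → $768.07
Payment period 7: $768.07 +$36.87 interest = $804.94; pay $600.24 → $204.70
Payment period 8: $204.70 +$36.87 interest = $241.57; pay $241.57 → $0.00

$241.57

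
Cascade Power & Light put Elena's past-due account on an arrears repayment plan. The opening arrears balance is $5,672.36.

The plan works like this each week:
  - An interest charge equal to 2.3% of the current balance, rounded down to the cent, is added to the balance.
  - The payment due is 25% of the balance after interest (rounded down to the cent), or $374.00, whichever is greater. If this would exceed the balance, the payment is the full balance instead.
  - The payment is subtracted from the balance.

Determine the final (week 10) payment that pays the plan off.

Week 1: $5,672.36 +$130.46 interest = $5,802.82; pay $1,450.70 → $4,352.12
Week 2: $4,352.12 +$100.09 interest = $4,452.21; pay $1,113.05 → $3,339.16
Week 3: $3,339.16 +$76.80 interest = $3,415.96; pay $853.99 → $2,561.97
Week 4: $2,561.97 +$58.92 interest = $2,620.89; pay $655.22 → $1,965.67
Week 5: $1,965.67 +$45.21 interest = $2,010.88; pay $502.72 → $1,508.16
Week 6: $1,508.16 +$34.68 interest = $1,542.84; pay $385.71 → $1,157.13
Week 7: $1,157.13 +$26.61 interest = $1,183.74; pay $374.00 → $809.74
Week 8: $809.74 +$18.62 interest = $828.36; pay $374.00 → $454.36
Week 9: $454.36 +$10.45 interest = $464.81; pay $374.00 → $90.81
Week 10: $90.81 +$2.08 interest = $92.89; pay $92.89 → $0.00

$92.89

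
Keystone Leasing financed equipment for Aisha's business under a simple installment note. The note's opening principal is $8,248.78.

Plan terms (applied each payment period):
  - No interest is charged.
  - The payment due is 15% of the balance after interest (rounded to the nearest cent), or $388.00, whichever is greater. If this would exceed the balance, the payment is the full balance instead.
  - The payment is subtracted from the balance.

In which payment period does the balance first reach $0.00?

Payment period 1: opening $8,248.78; payment $1,237.32; balance $7,011.46
Payment period 2: opening $7,011.46; payment $1,051.72; balance $5,959.74
Payment period 3: opening $5,959.74; payment $893.96; balance $5,065.78
Payment period 4: opening $5,065.78; payment $759.87; balance $4,305.91
Payment period 5: opening $4,305.91; payment $645.89; balance $3,660.02
Payment period 6: opening $3,660.02; payment $549.00; balance $3,111.02
Payment period 7: opening $3,111.02; payment $466.65; balance $2,644.37
Payment period 8: opening $2,644.37; payment $396.66; balance $2,247.71
Payment period 9: opening $2,247.71; payment $388.00; balance $1,859.71
Payment period 10: opening $1,859.71; payment $388.00; balance $1,471.71
Payment period 11: opening $1,471.71; payment $388.00; balance $1,083.71
Payment period 12: opening $1,083.71; payment $388.00; balance $695.71
Payment period 13: opening $695.71; payment $388.00; balance $307.71
Payment period 14: opening $307.71; payment $307.71; balance $0.00
Balance reaches $0.00 in payment period 14.

14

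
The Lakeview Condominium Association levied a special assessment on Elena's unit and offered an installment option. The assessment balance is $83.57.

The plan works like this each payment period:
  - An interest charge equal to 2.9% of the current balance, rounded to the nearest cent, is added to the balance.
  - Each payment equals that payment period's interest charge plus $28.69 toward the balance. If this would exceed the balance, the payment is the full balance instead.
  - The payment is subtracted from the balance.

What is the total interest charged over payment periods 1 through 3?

$4.77

Payment period 1: $83.57 +$2.42 interest = $85.99; pay $31.11 → $54.88
Payment period 2: $54.88 +$1.59 interest = $56.47; pay $30.28 → $26.19
Payment period 3: $26.19 +$0.76 interest = $26.95; pay $26.95 → $0.00
Total interest: $2.42 + $1.59 + $0.76 = $4.77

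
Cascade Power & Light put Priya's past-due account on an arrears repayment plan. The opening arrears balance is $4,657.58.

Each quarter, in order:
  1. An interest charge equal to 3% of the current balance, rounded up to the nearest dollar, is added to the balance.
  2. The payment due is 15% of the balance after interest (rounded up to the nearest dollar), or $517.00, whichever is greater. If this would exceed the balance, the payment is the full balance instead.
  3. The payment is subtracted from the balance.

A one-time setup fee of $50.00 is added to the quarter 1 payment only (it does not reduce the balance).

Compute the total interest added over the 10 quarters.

$751.00

Quarter 1: $4,657.58 +$140.00 interest = $4,797.58; pay $720.00 (+ $50.00 fee) → $4,077.58
Quarter 2: $4,077.58 +$123.00 interest = $4,200.58; pay $631.00 → $3,569.58
Quarter 3: $3,569.58 +$108.00 interest = $3,677.58; pay $552.00 → $3,125.58
Quarter 4: $3,125.58 +$94.00 interest = $3,219.58; pay $517.00 → $2,702.58
Quarter 5: $2,702.58 +$82.00 interest = $2,784.58; pay $517.00 → $2,267.58
Quarter 6: $2,267.58 +$69.00 interest = $2,336.58; pay $517.00 → $1,819.58
Quarter 7: $1,819.58 +$55.00 interest = $1,874.58; pay $517.00 → $1,357.58
Quarter 8: $1,357.58 +$41.00 interest = $1,398.58; pay $517.00 → $881.58
Quarter 9: $881.58 +$27.00 interest = $908.58; pay $517.00 → $391.58
Quarter 10: $391.58 +$12.00 interest = $403.58; pay $403.58 → $0.00
Total interest: $140.00 + $123.00 + $108.00 + $94.00 + $82.00 + $69.00 + $55.00 + $41.00 + $27.00 + $12.00 = $751.00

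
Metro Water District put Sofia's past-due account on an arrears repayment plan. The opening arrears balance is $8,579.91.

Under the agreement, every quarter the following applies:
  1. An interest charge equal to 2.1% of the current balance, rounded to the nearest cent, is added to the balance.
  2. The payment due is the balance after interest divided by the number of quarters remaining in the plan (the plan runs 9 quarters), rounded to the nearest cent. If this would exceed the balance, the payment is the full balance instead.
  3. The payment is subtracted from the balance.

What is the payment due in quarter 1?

# | Opening | Interest | Payment | End bal
1 | $8,579.91 | $180.18 | $973.34 | $7,786.75

$973.34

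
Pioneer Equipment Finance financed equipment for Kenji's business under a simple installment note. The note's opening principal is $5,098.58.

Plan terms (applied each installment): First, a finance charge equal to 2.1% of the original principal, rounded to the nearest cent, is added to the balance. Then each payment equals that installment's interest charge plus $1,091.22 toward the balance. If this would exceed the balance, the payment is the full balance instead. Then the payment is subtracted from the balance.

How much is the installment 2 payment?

$1,198.29

# | Opening | Interest | Payment | End bal
1 | $5,098.58 | $107.07 | $1,198.29 | $4,007.36
2 | $4,007.36 | $107.07 | $1,198.29 | $2,916.14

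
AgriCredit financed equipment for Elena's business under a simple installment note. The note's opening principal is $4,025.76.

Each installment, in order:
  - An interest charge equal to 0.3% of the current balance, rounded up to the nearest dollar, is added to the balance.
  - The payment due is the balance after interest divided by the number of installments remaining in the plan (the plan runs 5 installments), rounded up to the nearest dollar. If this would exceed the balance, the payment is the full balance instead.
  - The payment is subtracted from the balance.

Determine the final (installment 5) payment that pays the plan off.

$817.76

# | Opening | Interest | Payment | End bal
1 | $4,025.76 | $13.00 | $808.00 | $3,230.76
2 | $3,230.76 | $10.00 | $811.00 | $2,429.76
3 | $2,429.76 | $8.00 | $813.00 | $1,624.76
4 | $1,624.76 | $5.00 | $815.00 | $814.76
5 | $814.76 | $3.00 | $817.76 | $0.00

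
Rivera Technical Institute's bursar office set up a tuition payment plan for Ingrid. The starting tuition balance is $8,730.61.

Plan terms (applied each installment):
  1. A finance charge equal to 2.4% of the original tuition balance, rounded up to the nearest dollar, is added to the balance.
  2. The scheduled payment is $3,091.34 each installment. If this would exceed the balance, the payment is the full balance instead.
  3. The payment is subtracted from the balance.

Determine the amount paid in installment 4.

$296.59

Installment 1: $8,730.61 +$210.00 interest = $8,940.61; pay $3,091.34 → $5,849.27
Installment 2: $5,849.27 +$210.00 interest = $6,059.27; pay $3,091.34 → $2,967.93
Installment 3: $2,967.93 +$210.00 interest = $3,177.93; pay $3,091.34 → $86.59
Installment 4: $86.59 +$210.00 interest = $296.59; pay $296.59 → $0.00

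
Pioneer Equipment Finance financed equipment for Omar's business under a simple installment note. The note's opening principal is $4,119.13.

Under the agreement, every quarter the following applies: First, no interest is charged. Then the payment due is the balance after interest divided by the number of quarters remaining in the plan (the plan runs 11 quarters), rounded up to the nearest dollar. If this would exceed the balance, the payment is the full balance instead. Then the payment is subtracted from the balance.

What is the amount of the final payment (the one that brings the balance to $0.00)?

$373.13

Quarter 1: opening $4,119.13; payment $375.00; balance $3,744.13
Quarter 2: opening $3,744.13; payment $375.00; balance $3,369.13
Quarter 3: opening $3,369.13; payment $375.00; balance $2,994.13
Quarter 4: opening $2,994.13; payment $375.00; balance $2,619.13
Quarter 5: opening $2,619.13; payment $375.00; balance $2,244.13
Quarter 6: opening $2,244.13; payment $375.00; balance $1,869.13
Quarter 7: opening $1,869.13; payment $374.00; balance $1,495.13
Quarter 8: opening $1,495.13; payment $374.00; balance $1,121.13
Quarter 9: opening $1,121.13; payment $374.00; balance $747.13
Quarter 10: opening $747.13; payment $374.00; balance $373.13
Quarter 11: opening $373.13; payment $373.13; balance $0.00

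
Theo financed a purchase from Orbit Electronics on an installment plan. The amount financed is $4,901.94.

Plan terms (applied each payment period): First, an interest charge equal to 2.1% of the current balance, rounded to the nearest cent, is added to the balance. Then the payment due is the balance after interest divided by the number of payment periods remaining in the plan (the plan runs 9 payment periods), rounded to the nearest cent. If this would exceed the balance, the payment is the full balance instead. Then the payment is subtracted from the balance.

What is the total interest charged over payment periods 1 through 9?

# | Opening | Interest | Payment | End bal
1 | $4,901.94 | $102.94 | $556.10 | $4,448.78
2 | $4,448.78 | $93.42 | $567.78 | $3,974.42
3 | $3,974.42 | $83.46 | $579.70 | $3,478.18
4 | $3,478.18 | $73.04 | $591.87 | $2,959.35
5 | $2,959.35 | $62.15 | $604.30 | $2,417.20
6 | $2,417.20 | $50.76 | $616.99 | $1,850.97
7 | $1,850.97 | $38.87 | $629.95 | $1,259.89
8 | $1,259.89 | $26.46 | $643.18 | $643.17
9 | $643.17 | $13.51 | $656.68 | $0.00
Total interest: $102.94 + $93.42 + $83.46 + $73.04 + $62.15 + $50.76 + $38.87 + $26.46 + $13.51 = $544.61

$544.61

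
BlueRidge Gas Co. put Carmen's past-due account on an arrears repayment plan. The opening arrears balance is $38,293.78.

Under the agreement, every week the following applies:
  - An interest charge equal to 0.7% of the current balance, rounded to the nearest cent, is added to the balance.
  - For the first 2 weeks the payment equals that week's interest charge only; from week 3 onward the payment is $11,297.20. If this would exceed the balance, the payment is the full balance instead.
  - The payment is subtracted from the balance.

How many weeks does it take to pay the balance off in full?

# | Opening | Interest | Payment | End bal
1 | $38,293.78 | $268.06 | $268.06 | $38,293.78
2 | $38,293.78 | $268.06 | $268.06 | $38,293.78
3 | $38,293.78 | $268.06 | $11,297.20 | $27,264.64
4 | $27,264.64 | $190.85 | $11,297.20 | $16,158.29
5 | $16,158.29 | $113.11 | $11,297.20 | $4,974.20
6 | $4,974.20 | $34.82 | $5,009.02 | $0.00
Balance reaches $0.00 in week 6.

6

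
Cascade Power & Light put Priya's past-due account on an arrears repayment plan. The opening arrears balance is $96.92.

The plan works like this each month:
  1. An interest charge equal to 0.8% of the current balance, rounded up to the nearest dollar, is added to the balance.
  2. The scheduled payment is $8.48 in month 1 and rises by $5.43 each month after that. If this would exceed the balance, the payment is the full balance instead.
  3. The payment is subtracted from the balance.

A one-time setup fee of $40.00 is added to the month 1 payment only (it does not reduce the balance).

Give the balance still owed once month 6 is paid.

Month 1: opening $96.92; interest $1.00 → $97.92; payment $8.48 (+ $40.00 fee); balance $89.44
Month 2: opening $89.44; interest $1.00 → $90.44; payment $13.91; balance $76.53
Month 3: opening $76.53; interest $1.00 → $77.53; payment $19.34; balance $58.19
Month 4: opening $58.19; interest $1.00 → $59.19; payment $24.77; balance $34.42
Month 5: opening $34.42; interest $1.00 → $35.42; payment $30.20; balance $5.22
Month 6: opening $5.22; interest $1.00 → $6.22; payment $6.22; balance $0.00

$0.00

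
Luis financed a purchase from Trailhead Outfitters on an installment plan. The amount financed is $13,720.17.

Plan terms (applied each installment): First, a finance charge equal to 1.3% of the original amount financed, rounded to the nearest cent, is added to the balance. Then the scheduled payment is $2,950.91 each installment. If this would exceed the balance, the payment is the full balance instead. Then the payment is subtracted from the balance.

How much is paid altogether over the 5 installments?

$14,611.97

Installment 1: opening $13,720.17; interest $178.36 → $13,898.53; payment $2,950.91; balance $10,947.62
Installment 2: opening $10,947.62; interest $178.36 → $11,125.98; payment $2,950.91; balance $8,175.07
Installment 3: opening $8,175.07; interest $178.36 → $8,353.43; payment $2,950.91; balance $5,402.52
Installment 4: opening $5,402.52; interest $178.36 → $5,580.88; payment $2,950.91; balance $2,629.97
Installment 5: opening $2,629.97; interest $178.36 → $2,808.33; payment $2,808.33; balance $0.00
Total paid: $14,611.97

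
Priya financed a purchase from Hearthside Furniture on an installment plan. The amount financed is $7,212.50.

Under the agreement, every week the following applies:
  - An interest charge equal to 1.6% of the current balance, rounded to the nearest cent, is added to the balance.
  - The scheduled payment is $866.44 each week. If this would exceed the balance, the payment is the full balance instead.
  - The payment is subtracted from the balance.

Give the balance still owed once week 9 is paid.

$3.99

Week 1: opening $7,212.50; interest $115.40 → $7,327.90; payment $866.44; balance $6,461.46
Week 2: opening $6,461.46; interest $103.38 → $6,564.84; payment $866.44; balance $5,698.40
Week 3: opening $5,698.40; interest $91.17 → $5,789.57; payment $866.44; balance $4,923.13
Week 4: opening $4,923.13; interest $78.77 → $5,001.90; payment $866.44; balance $4,135.46
Week 5: opening $4,135.46; interest $66.17 → $4,201.63; payment $866.44; balance $3,335.19
Week 6: opening $3,335.19; interest $53.36 → $3,388.55; payment $866.44; balance $2,522.11
Week 7: opening $2,522.11; interest $40.35 → $2,562.46; payment $866.44; balance $1,696.02
Week 8: opening $1,696.02; interest $27.14 → $1,723.16; payment $866.44; balance $856.72
Week 9: opening $856.72; interest $13.71 → $870.43; payment $866.44; balance $3.99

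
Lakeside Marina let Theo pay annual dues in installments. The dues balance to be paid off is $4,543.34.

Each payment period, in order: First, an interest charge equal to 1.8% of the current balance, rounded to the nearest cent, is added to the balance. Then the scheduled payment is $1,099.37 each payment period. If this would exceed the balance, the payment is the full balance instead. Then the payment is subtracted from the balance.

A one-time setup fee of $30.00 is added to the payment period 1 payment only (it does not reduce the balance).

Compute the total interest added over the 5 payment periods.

$222.41

Payment period 1: opening $4,543.34; interest $81.78 → $4,625.12; payment $1,099.37 (+ $30.00 fee); balance $3,525.75
Payment period 2: opening $3,525.75; interest $63.46 → $3,589.21; payment $1,099.37; balance $2,489.84
Payment period 3: opening $2,489.84; interest $44.82 → $2,534.66; payment $1,099.37; balance $1,435.29
Payment period 4: opening $1,435.29; interest $25.84 → $1,461.13; payment $1,099.37; balance $361.76
Payment period 5: opening $361.76; interest $6.51 → $368.27; payment $368.27; balance $0.00
Total interest: $81.78 + $63.46 + $44.82 + $25.84 + $6.51 = $222.41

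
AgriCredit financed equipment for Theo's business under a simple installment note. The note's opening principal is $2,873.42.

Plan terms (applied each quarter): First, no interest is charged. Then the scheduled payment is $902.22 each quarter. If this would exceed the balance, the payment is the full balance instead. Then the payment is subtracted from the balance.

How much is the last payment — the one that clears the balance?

Quarter 1: $2,873.42 − $902.22 → $1,971.20
Quarter 2: $1,971.20 − $902.22 → $1,068.98
Quarter 3: $1,068.98 − $902.22 → $166.76
Quarter 4: $166.76 − $166.76 → $0.00

$166.76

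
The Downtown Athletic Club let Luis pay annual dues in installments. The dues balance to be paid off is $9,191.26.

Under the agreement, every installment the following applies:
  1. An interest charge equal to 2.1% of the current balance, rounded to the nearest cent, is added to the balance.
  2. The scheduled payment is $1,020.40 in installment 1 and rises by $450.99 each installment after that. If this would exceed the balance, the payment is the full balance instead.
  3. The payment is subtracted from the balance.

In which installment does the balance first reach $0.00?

6

Installment 1: $9,191.26 +$193.02 interest = $9,384.28; pay $1,020.40 → $8,363.88
Installment 2: $8,363.88 +$175.64 interest = $8,539.52; pay $1,471.39 → $7,068.13
Installment 3: $7,068.13 +$148.43 interest = $7,216.56; pay $1,922.38 → $5,294.18
Installment 4: $5,294.18 +$111.18 interest = $5,405.36; pay $2,373.37 → $3,031.99
Installment 5: $3,031.99 +$63.67 interest = $3,095.66; pay $2,824.36 → $271.30
Installment 6: $271.30 +$5.70 interest = $277.00; pay $277.00 → $0.00
Balance reaches $0.00 in installment 6.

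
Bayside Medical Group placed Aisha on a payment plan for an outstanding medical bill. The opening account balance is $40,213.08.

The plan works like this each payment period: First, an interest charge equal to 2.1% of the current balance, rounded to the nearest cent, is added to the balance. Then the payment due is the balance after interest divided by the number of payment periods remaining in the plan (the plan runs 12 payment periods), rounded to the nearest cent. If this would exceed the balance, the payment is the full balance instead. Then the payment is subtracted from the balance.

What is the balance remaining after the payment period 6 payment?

# | Opening | Interest | Payment | End bal
1 | $40,213.08 | $844.47 | $3,421.46 | $37,636.09
2 | $37,636.09 | $790.36 | $3,493.31 | $34,933.14
3 | $34,933.14 | $733.60 | $3,566.67 | $32,100.07
4 | $32,100.07 | $674.10 | $3,641.57 | $29,132.60
5 | $29,132.60 | $611.78 | $3,718.05 | $26,026.33
6 | $26,026.33 | $546.55 | $3,796.13 | $22,776.75

$22,776.75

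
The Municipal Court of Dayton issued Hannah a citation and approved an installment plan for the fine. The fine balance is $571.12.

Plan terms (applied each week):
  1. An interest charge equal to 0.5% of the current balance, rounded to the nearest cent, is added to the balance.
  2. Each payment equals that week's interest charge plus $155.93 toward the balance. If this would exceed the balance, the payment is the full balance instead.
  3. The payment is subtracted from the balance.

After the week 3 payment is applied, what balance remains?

$103.33

Week 1: $571.12 +$2.86 interest = $573.98; pay $158.79 → $415.19
Week 2: $415.19 +$2.08 interest = $417.27; pay $158.01 → $259.26
Week 3: $259.26 +$1.30 interest = $260.56; pay $157.23 → $103.33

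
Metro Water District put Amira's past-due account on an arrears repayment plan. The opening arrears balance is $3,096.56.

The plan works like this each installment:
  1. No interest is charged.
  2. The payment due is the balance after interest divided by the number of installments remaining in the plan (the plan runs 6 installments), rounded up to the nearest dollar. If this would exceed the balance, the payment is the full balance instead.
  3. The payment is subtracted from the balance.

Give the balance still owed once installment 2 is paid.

Installment 1: $3,096.56 − $517.00 → $2,579.56
Installment 2: $2,579.56 − $516.00 → $2,063.56

$2,063.56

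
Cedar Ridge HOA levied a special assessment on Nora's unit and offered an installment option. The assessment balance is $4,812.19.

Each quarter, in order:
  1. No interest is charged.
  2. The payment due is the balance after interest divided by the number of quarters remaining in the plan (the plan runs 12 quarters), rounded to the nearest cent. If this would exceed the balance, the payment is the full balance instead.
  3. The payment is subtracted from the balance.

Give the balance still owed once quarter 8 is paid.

$1,604.06

Quarter 1: opening $4,812.19; payment $401.02; balance $4,411.17
Quarter 2: opening $4,411.17; payment $401.02; balance $4,010.15
Quarter 3: opening $4,010.15; payment $401.02; balance $3,609.13
Quarter 4: opening $3,609.13; payment $401.01; balance $3,208.12
Quarter 5: opening $3,208.12; payment $401.02; balance $2,807.10
Quarter 6: opening $2,807.10; payment $401.01; balance $2,406.09
Quarter 7: opening $2,406.09; payment $401.02; balance $2,005.07
Quarter 8: opening $2,005.07; payment $401.01; balance $1,604.06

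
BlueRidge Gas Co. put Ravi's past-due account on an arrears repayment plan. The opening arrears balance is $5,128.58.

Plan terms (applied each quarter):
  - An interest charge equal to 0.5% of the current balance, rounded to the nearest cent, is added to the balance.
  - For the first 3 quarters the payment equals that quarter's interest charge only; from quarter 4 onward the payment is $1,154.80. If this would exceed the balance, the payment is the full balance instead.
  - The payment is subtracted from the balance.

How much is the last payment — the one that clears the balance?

$580.85

Quarter 1: $5,128.58 +$25.64 interest = $5,154.22; pay $25.64 → $5,128.58
Quarter 2: $5,128.58 +$25.64 interest = $5,154.22; pay $25.64 → $5,128.58
Quarter 3: $5,128.58 +$25.64 interest = $5,154.22; pay $25.64 → $5,128.58
Quarter 4: $5,128.58 +$25.64 interest = $5,154.22; pay $1,154.80 → $3,999.42
Quarter 5: $3,999.42 +$20.00 interest = $4,019.42; pay $1,154.80 → $2,864.62
Quarter 6: $2,864.62 +$14.32 interest = $2,878.94; pay $1,154.80 → $1,724.14
Quarter 7: $1,724.14 +$8.62 interest = $1,732.76; pay $1,154.80 → $577.96
Quarter 8: $577.96 +$2.89 interest = $580.85; pay $580.85 → $0.00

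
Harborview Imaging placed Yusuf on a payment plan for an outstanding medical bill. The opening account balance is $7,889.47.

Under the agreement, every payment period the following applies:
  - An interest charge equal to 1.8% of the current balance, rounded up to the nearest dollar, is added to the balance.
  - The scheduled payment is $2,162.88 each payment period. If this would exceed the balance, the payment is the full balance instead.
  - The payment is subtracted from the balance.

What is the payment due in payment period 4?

Payment period 1: opening $7,889.47; interest $143.00 → $8,032.47; payment $2,162.88; balance $5,869.59
Payment period 2: opening $5,869.59; interest $106.00 → $5,975.59; payment $2,162.88; balance $3,812.71
Payment period 3: opening $3,812.71; interest $69.00 → $3,881.71; payment $2,162.88; balance $1,718.83
Payment period 4: opening $1,718.83; interest $31.00 → $1,749.83; payment $1,749.83; balance $0.00

$1,749.83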